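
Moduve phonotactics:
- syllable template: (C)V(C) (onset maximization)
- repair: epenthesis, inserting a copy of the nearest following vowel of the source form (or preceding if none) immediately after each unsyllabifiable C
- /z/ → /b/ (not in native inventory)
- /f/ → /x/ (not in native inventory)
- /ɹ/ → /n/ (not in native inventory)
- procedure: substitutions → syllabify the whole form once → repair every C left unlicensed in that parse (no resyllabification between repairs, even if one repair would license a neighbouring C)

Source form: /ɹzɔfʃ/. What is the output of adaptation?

nɔbɔxʃɔ

Substitution: /ɹ/ → /n/, /z/ → /b/, /f/ → /x/, giving /nbɔxʃ/.
Syllabifying with onset maximization leaves /n/, /ʃ/ stranded (at most one coda consonant is licensed; onsets are limited to one consonant).
Each unlicensed consonant becomes the onset of a new syllable: /n/ → /nɔ/, /ʃ/ → /ʃɔ/.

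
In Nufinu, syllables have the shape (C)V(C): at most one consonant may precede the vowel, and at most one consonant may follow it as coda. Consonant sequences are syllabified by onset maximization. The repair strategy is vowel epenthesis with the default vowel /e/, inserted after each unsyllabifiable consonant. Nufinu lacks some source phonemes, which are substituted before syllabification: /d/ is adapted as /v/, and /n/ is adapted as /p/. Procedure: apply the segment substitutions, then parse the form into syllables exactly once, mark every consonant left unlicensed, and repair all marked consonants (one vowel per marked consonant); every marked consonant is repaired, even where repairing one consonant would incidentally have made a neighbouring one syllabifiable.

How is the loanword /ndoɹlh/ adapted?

pevoɹlehe

Substitution: /n/ → /p/, /d/ → /v/, giving /pvoɹlh/.
Syllabifying with onset maximization leaves /p/, /l/, /h/ stranded (at most one coda consonant is licensed; onsets are limited to one consonant).
Inserting the epenthetic vowel yields /p/ → /pe/, /l/ → /le/, /h/ → /he/.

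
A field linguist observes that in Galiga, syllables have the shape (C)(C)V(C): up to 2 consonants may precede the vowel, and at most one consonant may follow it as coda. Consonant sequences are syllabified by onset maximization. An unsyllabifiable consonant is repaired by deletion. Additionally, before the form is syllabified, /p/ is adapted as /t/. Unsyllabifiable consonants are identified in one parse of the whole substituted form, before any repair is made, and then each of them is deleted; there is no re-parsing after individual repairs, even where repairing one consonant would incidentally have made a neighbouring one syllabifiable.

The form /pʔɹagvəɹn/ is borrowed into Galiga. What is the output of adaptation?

ʔɹagvəɹ

Substitution: /p/ → /t/, giving /tʔɹagvəɹn/.
Syllabifying with onset maximization leaves /t/, /n/ stranded (at most one coda consonant is licensed; onsets may contain at most 2 consonants).
Each unlicensed consonant is deleted: /t/, /n/.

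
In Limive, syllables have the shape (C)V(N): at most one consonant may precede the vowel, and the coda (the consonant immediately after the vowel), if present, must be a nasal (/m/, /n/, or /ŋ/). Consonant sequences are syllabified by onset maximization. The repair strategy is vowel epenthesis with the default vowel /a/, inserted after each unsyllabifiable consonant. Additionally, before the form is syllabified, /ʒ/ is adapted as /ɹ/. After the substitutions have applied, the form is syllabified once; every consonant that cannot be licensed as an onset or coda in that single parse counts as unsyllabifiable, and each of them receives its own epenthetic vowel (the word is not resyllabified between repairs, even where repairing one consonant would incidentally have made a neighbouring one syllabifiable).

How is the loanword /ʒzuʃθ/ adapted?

ɹazuʃaθa

Substitution: /ʒ/ → /ɹ/, giving /ɹzuʃθ/.
Syllabifying with onset maximization leaves /ɹ/, /ʃ/, /θ/ stranded (only a nasal (/m/, /n/, or /ŋ/) is licensed in coda position; onsets are limited to one consonant).
Epenthesis after each stranded consonant: /ɹ/ → /ɹa/, /ʃ/ → /ʃa/, /θ/ → /θa/.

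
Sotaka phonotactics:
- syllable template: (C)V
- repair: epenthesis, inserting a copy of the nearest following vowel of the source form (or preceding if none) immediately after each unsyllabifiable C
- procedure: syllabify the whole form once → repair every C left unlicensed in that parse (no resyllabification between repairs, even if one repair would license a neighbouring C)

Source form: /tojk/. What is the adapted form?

tojoko

Syllabifying with onset maximization leaves /j/, /k/ stranded (no codas are permitted; onsets are limited to one consonant).
Inserting the epenthetic vowel yields /j/ → /jo/, /k/ → /ko/.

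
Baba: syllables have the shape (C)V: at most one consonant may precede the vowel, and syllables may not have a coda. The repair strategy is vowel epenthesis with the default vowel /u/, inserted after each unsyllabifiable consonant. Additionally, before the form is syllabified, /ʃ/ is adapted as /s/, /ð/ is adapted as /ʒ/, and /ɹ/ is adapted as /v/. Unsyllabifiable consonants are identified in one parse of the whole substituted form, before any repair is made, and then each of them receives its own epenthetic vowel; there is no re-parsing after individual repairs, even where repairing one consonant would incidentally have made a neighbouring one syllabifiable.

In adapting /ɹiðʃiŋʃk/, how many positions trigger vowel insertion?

After substitution the input is /viʒsiŋsk/.
The unsyllabifiable consonants are /ʒ/, /ŋ/, /s/, /k/; each receives one epenthetic vowel.

4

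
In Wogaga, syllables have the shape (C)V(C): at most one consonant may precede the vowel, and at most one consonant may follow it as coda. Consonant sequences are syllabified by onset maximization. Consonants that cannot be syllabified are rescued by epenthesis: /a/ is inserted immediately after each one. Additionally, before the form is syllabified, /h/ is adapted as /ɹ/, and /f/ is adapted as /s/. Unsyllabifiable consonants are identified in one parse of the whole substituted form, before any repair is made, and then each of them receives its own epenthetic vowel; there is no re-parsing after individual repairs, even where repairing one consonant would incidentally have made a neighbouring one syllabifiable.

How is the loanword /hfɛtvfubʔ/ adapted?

Substitution: /h/ → /ɹ/, /f/ → /s/, giving /ɹsɛtvsubʔ/.
The consonants /ɹ/, /v/, /ʔ/ cannot be parsed into a legal (C)V(C) syllable (at most one coda consonant is licensed; onsets are limited to one consonant).
Inserting the epenthetic vowel yields /ɹ/ → /ɹa/, /v/ → /va/, /ʔ/ → /ʔa/.

ɹasɛtvasubʔa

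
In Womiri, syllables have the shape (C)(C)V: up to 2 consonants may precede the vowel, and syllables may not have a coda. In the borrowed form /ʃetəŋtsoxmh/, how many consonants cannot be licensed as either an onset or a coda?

4

Syllabifying with onset maximization leaves /ŋ/, /x/, /m/, /h/ stranded (no codas are permitted; onsets may contain at most 2 consonants).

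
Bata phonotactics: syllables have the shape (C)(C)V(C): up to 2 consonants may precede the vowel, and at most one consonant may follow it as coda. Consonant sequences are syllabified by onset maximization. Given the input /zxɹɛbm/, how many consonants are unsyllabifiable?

2

Syllabifying with onset maximization leaves /z/, /m/ stranded (at most one coda consonant is licensed; onsets may contain at most 2 consonants).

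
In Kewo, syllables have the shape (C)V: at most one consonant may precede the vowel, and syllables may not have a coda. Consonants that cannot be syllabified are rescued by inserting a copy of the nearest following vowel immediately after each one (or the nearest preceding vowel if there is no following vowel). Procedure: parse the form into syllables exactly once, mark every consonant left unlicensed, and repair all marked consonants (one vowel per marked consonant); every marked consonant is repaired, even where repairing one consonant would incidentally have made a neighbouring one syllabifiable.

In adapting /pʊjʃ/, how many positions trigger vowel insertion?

The unsyllabifiable consonants are /j/, /ʃ/; each receives one epenthetic vowel.

2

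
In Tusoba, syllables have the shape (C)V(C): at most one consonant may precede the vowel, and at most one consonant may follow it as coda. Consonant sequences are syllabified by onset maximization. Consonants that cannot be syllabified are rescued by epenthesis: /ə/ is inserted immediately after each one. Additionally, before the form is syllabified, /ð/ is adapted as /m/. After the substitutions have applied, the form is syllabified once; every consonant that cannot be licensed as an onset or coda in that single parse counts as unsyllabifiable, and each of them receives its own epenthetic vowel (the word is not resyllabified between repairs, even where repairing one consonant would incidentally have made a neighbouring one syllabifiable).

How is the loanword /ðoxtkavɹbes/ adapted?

Substitution: /ð/ → /m/, giving /moxtkavɹbes/.
The consonants /t/, /ɹ/ cannot be parsed into a legal (C)V(C) syllable (at most one coda consonant is licensed; onsets are limited to one consonant).
Inserting the epenthetic vowel yields /t/ → /tə/, /ɹ/ → /ɹə/.

moxtəkavɹəbes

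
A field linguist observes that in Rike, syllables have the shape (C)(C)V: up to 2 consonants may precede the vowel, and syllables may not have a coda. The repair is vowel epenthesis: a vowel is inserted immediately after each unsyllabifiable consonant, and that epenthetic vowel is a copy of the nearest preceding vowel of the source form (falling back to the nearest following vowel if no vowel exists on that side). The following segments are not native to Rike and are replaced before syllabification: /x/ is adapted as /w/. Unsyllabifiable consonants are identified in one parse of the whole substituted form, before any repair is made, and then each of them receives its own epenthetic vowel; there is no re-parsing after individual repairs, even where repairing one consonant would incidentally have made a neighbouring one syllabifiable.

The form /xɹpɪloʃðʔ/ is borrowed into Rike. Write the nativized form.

Substitution: /x/ → /w/, giving /wɹpɪloʃðʔ/.
The consonants /w/, /ʃ/, /ð/, /ʔ/ cannot be parsed into a legal (C)(C)V syllable (no codas are permitted; onsets may contain at most 2 consonants).
Each unlicensed consonant becomes the onset of a new syllable: /w/ → /wɪ/, /ʃ/ → /ʃo/, /ð/ → /ðo/, /ʔ/ → /ʔo/.

wɪɹpɪloʃoðoʔo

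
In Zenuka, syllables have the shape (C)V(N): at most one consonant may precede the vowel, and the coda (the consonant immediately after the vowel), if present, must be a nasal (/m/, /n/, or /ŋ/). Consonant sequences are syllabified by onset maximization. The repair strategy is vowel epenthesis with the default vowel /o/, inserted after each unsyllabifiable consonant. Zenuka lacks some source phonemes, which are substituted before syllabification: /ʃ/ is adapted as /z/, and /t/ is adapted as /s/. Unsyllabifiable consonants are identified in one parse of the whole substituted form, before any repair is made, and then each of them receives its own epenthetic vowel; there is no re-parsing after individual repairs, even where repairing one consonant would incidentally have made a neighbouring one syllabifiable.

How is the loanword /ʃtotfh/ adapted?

zososofoho

Substitution: /ʃ/ → /z/, /t/ → /s/, giving /zsosfh/.
The consonants /z/, /s/, /f/, /h/ cannot be parsed into a legal (C)V(N) syllable (only a nasal (/m/, /n/, or /ŋ/) is licensed in coda position; onsets are limited to one consonant).
Inserting the epenthetic vowel yields /z/ → /zo/, /s/ → /so/, /f/ → /fo/, /h/ → /ho/.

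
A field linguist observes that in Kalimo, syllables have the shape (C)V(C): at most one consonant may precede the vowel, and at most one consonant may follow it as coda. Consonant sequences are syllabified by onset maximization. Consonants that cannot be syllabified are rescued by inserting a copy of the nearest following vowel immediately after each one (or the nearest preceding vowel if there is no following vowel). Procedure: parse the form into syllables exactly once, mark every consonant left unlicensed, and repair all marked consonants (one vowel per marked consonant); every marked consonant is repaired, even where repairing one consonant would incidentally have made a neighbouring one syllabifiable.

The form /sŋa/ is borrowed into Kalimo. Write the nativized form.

saŋa

Under (C)V(C), the unsyllabifiable consonants are /s/ (at most one coda consonant is licensed; onsets are limited to one consonant).
Each unlicensed consonant becomes the onset of a new syllable: /s/ → /sa/.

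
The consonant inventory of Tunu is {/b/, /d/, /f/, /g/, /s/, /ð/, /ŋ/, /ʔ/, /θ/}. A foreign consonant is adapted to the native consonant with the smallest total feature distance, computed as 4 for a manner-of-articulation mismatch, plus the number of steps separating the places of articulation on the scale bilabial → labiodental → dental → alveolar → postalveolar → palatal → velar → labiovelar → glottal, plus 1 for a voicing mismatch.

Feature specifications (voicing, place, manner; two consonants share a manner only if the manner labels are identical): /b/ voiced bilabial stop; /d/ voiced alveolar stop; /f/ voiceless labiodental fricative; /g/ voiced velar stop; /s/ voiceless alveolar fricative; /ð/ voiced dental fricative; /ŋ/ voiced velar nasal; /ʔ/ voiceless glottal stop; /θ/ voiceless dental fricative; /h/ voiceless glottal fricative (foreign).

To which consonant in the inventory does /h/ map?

/ʔ/ is closest: manner differs (fricative→stop, +4), place distance 0 (glottal→glottal), same voicing; total 4. Next closest is /s/ at distance 5.

ʔ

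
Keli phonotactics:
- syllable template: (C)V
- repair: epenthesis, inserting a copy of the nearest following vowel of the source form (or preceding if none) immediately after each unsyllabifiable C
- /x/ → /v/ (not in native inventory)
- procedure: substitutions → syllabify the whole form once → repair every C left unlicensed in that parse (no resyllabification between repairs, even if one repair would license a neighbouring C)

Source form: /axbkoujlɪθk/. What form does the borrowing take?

Substitution: /x/ → /v/, giving /avbkoujlɪθk/.
The consonants /v/, /b/, /j/, /θ/, /k/ cannot be parsed into a legal (C)V syllable (no codas are permitted; onsets are limited to one consonant).
Epenthesis after each stranded consonant: /v/ → /vo/, /b/ → /bo/, /j/ → /jɪ/, /θ/ → /θɪ/, /k/ → /kɪ/.

avobokoujɪlɪθɪkɪ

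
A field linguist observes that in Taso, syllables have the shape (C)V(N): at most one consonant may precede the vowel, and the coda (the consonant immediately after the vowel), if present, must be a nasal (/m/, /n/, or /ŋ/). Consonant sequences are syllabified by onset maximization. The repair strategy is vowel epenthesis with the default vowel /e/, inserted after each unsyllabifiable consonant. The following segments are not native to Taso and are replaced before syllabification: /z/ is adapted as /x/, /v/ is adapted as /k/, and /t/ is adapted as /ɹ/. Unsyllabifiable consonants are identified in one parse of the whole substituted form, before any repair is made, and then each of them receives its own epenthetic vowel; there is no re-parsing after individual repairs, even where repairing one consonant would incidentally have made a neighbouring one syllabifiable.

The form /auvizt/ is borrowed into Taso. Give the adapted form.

Substitution: /v/ → /k/, /z/ → /x/, /t/ → /ɹ/, giving /aukixɹ/.
Under (C)V(N), the unsyllabifiable consonants are /x/, /ɹ/ (only a nasal (/m/, /n/, or /ŋ/) is licensed in coda position; onsets are limited to one consonant).
Each unlicensed consonant becomes the onset of a new syllable: /x/ → /xe/, /ɹ/ → /ɹe/.

aukixeɹe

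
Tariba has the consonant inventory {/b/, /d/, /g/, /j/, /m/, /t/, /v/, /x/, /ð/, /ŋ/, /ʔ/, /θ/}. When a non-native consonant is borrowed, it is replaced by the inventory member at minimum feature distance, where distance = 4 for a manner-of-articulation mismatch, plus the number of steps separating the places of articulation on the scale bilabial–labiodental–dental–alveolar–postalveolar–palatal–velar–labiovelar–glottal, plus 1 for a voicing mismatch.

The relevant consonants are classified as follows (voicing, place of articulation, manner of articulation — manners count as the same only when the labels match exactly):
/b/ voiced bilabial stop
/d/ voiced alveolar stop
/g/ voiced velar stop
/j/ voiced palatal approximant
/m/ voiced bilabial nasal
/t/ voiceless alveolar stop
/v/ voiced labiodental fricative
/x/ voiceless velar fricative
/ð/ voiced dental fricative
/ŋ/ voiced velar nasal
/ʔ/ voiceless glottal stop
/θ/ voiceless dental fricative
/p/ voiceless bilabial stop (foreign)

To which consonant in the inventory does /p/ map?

b

/b/ is closest: same manner (stop), place distance 0 (bilabial→bilabial), voicing differs (+1); total 1. Next closest is /t/ at distance 3.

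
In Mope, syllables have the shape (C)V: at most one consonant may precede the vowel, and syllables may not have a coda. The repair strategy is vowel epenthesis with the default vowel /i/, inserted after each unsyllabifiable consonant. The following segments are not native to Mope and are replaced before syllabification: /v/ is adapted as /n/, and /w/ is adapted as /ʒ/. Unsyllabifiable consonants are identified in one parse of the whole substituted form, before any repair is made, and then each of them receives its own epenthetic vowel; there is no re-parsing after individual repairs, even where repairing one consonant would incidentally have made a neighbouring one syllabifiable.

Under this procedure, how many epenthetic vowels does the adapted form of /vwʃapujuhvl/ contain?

After substitution the input is /nʒʃapujuhnl/.
The unsyllabifiable consonants are /n/, /ʒ/, /h/, /n/, /l/; each receives one epenthetic vowel.

5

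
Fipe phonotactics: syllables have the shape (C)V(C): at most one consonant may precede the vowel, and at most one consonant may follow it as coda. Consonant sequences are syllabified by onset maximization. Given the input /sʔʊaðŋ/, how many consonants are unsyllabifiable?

2

Under (C)V(C), the unsyllabifiable consonants are /s/, /ŋ/ (at most one coda consonant is licensed; onsets are limited to one consonant).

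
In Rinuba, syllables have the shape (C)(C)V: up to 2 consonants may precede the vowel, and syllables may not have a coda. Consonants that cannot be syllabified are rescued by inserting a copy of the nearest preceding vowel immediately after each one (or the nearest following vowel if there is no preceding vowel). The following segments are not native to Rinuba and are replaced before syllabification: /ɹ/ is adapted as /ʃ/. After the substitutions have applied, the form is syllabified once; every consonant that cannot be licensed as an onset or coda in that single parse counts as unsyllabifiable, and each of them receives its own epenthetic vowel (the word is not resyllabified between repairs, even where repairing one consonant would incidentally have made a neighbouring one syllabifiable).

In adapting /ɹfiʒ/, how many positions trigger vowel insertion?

After substitution the input is /ʃfiʒ/.
The unsyllabifiable consonants are /ʒ/; each receives one epenthetic vowel.

1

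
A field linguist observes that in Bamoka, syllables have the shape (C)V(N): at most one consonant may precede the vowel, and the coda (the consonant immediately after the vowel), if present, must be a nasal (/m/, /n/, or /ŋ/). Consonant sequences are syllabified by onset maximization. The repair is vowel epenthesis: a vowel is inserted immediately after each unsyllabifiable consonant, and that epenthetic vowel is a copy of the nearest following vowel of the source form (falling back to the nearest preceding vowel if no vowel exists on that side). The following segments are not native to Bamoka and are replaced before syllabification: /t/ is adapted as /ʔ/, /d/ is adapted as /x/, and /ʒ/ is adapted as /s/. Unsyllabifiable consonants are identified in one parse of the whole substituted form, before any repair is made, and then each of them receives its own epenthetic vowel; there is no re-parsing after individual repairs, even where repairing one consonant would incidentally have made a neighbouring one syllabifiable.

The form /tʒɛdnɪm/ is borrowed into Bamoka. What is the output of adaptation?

Substitution: /t/ → /ʔ/, /ʒ/ → /s/, /d/ → /x/, giving /ʔsɛxnɪm/.
Syllabifying with onset maximization leaves /ʔ/, /x/ stranded (only a nasal (/m/, /n/, or /ŋ/) is licensed in coda position; onsets are limited to one consonant).
Inserting the epenthetic vowel yields /ʔ/ → /ʔɛ/, /x/ → /xɪ/.

ʔɛsɛxɪnɪm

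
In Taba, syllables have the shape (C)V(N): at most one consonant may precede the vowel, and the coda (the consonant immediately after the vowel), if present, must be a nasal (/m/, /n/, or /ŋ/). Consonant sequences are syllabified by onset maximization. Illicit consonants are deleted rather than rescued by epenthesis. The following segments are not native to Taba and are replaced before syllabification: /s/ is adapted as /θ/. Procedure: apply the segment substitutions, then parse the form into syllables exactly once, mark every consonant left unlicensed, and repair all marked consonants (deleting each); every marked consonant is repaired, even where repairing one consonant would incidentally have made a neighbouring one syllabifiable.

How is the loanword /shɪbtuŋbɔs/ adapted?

hɪtuŋbɔ

Substitution: /s/ → /θ/, giving /θhɪbtuŋbɔθ/.
Syllabifying with onset maximization leaves /θ/, /b/, /θ/ stranded (only a nasal (/m/, /n/, or /ŋ/) is licensed in coda position; onsets are limited to one consonant).
Deleting the stranded consonants removes /θ/, /b/, /θ/.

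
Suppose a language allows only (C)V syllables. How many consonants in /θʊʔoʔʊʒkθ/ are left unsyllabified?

3

The consonants /ʒ/, /k/, /θ/ cannot be parsed into a legal (C)V syllable (no codas are permitted; onsets are limited to one consonant).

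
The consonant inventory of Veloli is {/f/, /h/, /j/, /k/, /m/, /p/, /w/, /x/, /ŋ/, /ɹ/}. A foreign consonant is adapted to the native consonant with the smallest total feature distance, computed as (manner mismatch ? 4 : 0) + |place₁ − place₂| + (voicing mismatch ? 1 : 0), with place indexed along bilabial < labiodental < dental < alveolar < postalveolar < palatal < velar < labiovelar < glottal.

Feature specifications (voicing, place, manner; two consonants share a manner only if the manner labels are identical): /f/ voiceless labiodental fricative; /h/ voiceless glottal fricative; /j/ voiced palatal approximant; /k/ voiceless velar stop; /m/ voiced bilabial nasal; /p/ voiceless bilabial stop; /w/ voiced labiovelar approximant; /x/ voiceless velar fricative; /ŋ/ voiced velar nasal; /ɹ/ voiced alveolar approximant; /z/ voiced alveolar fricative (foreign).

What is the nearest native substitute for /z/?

/f/ is closest: same manner (fricative), place distance 2 (alveolar→labiodental), voicing differs (+1); total 3. Next closest is /x/ at distance 4.

f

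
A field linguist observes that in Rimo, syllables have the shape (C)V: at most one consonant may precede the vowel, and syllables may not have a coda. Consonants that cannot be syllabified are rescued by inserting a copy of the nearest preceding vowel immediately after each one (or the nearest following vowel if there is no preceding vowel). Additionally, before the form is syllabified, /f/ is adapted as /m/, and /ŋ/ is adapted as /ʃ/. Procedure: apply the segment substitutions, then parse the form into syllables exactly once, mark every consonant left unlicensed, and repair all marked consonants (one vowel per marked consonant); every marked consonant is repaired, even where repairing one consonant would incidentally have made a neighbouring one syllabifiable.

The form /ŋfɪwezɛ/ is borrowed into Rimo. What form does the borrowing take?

ʃɪmɪwezɛ

Substitution: /ŋ/ → /ʃ/, /f/ → /m/, giving /ʃmɪwezɛ/.
Syllabifying with onset maximization leaves /ʃ/ stranded (no codas are permitted; onsets are limited to one consonant).
Epenthesis after each stranded consonant: /ʃ/ → /ʃɪ/.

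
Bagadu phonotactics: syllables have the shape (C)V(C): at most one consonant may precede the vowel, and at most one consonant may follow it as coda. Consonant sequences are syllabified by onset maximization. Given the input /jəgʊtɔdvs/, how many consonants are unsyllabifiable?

Syllabifying with onset maximization leaves /v/, /s/ stranded (at most one coda consonant is licensed; onsets are limited to one consonant).

2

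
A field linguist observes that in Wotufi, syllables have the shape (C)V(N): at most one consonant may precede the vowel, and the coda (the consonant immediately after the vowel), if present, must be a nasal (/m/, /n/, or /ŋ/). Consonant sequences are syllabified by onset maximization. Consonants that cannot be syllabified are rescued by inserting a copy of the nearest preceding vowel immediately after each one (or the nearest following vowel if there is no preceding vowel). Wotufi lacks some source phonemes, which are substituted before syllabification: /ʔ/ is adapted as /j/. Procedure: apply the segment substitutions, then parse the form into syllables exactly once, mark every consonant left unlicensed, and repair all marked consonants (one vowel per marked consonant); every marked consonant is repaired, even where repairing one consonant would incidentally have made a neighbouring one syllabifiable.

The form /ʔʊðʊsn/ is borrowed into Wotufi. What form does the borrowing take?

jʊðʊsʊnʊ

Substitution: /ʔ/ → /j/, giving /jʊðʊsn/.
Syllabifying with onset maximization leaves /s/, /n/ stranded (only a nasal (/m/, /n/, or /ŋ/) is licensed in coda position; onsets are limited to one consonant).
Epenthesis after each stranded consonant: /s/ → /sʊ/, /n/ → /nʊ/.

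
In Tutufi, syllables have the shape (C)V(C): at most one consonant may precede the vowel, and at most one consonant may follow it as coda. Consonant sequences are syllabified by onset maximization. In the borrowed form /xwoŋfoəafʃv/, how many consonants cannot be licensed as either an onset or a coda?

3

The consonants /x/, /ʃ/, /v/ cannot be parsed into a legal (C)V(C) syllable (at most one coda consonant is licensed; onsets are limited to one consonant).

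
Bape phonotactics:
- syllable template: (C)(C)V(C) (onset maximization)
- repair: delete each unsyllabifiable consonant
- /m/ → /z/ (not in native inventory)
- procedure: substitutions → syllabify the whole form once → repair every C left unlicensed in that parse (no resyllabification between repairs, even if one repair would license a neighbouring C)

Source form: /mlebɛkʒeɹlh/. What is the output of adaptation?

zlebɛkʒeɹ

Substitution: /m/ → /z/, giving /zlebɛkʒeɹlh/.
Syllabifying with onset maximization leaves /l/, /h/ stranded (at most one coda consonant is licensed; onsets may contain at most 2 consonants).
Deletion applies to /l/, /h/.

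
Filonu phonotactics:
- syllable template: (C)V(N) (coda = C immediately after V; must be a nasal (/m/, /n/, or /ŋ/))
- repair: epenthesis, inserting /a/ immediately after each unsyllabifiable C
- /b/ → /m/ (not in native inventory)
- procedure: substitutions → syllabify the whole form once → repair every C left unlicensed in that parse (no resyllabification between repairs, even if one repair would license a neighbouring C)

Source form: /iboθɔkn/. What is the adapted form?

imoθɔkana

Substitution: /b/ → /m/, giving /imoθɔkn/.
The consonants /k/, /n/ cannot be parsed into a legal (C)V(N) syllable (only a nasal (/m/, /n/, or /ŋ/) is licensed in coda position; onsets are limited to one consonant).
Inserting the epenthetic vowel yields /k/ → /ka/, /n/ → /na/.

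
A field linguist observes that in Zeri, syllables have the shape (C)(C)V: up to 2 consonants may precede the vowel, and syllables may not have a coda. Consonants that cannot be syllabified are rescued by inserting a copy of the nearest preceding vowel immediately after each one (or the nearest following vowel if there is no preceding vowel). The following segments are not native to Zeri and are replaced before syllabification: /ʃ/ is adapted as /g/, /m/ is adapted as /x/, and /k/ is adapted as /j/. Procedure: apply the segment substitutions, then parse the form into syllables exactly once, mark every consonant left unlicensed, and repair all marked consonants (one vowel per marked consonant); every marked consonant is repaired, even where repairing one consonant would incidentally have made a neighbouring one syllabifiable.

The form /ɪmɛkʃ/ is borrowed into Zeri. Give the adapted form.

ɪxɛjɛgɛ

Substitution: /m/ → /x/, /k/ → /j/, /ʃ/ → /g/, giving /ɪxɛjg/.
Under (C)(C)V, the unsyllabifiable consonants are /j/, /g/ (no codas are permitted; onsets may contain at most 2 consonants).
Inserting the epenthetic vowel yields /j/ → /jɛ/, /g/ → /gɛ/.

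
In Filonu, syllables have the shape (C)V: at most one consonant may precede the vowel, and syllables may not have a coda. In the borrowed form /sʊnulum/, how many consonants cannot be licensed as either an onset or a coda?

1

Under (C)V, the unsyllabifiable consonants are /m/ (no codas are permitted; onsets are limited to one consonant).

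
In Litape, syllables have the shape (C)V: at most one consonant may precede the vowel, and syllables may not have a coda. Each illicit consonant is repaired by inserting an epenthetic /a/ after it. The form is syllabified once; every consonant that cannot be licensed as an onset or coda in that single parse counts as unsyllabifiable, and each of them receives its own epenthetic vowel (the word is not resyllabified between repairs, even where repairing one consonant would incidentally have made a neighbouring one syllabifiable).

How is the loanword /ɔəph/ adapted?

Syllabifying with onset maximization leaves /p/, /h/ stranded (no codas are permitted; onsets are limited to one consonant).
Inserting the epenthetic vowel yields /p/ → /pa/, /h/ → /ha/.

ɔəpaha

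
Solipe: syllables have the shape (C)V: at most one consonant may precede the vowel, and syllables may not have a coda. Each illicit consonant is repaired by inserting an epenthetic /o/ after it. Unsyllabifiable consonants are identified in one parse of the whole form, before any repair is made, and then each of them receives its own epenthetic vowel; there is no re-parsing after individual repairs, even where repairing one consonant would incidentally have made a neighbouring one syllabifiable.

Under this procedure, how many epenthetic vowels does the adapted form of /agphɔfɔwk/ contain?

The unsyllabifiable consonants are /g/, /p/, /w/, /k/; each receives one epenthetic vowel.

4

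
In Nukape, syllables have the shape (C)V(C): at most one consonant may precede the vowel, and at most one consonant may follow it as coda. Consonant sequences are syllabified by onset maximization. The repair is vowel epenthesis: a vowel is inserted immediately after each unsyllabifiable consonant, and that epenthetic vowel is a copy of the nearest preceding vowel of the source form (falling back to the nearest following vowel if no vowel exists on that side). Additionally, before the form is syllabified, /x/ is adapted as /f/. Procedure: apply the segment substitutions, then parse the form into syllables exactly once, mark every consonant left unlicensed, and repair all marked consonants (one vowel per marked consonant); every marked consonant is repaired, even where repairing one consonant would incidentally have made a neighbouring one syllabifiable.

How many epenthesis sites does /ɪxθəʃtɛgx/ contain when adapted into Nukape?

1

After substitution the input is /ɪfθəʃtɛgf/.
The unsyllabifiable consonants are /f/; each receives one epenthetic vowel.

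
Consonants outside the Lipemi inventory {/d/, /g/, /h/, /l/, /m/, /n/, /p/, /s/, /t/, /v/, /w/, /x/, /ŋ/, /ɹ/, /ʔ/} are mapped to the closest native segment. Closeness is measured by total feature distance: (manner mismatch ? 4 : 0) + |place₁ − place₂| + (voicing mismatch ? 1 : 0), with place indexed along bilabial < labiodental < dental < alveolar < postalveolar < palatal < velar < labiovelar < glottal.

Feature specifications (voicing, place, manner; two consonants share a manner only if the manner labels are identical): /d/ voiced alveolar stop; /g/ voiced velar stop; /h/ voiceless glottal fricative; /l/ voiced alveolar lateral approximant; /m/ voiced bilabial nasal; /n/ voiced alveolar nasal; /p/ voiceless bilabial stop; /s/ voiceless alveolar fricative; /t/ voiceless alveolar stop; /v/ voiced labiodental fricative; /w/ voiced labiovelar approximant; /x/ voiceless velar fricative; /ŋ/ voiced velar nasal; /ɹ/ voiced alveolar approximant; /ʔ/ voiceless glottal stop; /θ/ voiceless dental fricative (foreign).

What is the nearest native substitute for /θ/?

s

/s/ is closest: same manner (fricative), place distance 1 (dental→alveolar), same voicing; total 1. Next closest is /v/ at distance 2.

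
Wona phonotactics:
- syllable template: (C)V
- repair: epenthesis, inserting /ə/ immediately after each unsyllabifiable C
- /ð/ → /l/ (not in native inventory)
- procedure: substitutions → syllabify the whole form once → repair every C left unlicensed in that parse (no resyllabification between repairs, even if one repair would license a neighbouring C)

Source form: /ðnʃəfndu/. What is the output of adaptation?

Substitution: /ð/ → /l/, giving /lnʃəfndu/.
The consonants /l/, /n/, /f/, /n/ cannot be parsed into a legal (C)V syllable (no codas are permitted; onsets are limited to one consonant).
Each unlicensed consonant becomes the onset of a new syllable: /l/ → /lə/, /n/ → /nə/, /f/ → /fə/, /n/ → /nə/.

lənəʃəfənədu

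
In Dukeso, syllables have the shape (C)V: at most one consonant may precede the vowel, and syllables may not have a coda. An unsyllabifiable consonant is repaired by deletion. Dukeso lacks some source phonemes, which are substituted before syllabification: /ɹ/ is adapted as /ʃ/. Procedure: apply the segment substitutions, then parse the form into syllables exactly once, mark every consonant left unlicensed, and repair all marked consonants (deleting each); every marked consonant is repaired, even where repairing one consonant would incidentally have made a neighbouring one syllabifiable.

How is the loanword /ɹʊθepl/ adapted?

Substitution: /ɹ/ → /ʃ/, giving /ʃʊθepl/.
Under (C)V, the unsyllabifiable consonants are /p/, /l/ (no codas are permitted; onsets are limited to one consonant).
Deleting the stranded consonants removes /p/, /l/.

ʃʊθe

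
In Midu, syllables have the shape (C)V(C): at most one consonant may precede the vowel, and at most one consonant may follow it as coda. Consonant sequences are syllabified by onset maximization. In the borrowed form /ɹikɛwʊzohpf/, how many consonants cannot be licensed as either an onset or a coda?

The consonants /p/, /f/ cannot be parsed into a legal (C)V(C) syllable (at most one coda consonant is licensed; onsets are limited to one consonant).

2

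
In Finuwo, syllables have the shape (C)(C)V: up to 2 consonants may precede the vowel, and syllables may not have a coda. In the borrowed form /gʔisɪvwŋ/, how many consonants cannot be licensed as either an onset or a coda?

3

Syllabifying with onset maximization leaves /v/, /w/, /ŋ/ stranded (no codas are permitted; onsets may contain at most 2 consonants).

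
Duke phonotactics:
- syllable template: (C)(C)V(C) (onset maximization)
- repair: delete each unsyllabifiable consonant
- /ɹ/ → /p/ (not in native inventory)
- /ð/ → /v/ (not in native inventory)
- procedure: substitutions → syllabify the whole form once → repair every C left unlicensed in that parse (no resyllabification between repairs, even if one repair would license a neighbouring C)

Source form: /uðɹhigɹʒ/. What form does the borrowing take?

uvphig

Substitution: /ð/ → /v/, /ɹ/ → /p/, giving /uvphigpʒ/.
Under (C)(C)V(C), the unsyllabifiable consonants are /p/, /ʒ/ (at most one coda consonant is licensed; onsets may contain at most 2 consonants).
Deleting the stranded consonants removes /p/, /ʒ/.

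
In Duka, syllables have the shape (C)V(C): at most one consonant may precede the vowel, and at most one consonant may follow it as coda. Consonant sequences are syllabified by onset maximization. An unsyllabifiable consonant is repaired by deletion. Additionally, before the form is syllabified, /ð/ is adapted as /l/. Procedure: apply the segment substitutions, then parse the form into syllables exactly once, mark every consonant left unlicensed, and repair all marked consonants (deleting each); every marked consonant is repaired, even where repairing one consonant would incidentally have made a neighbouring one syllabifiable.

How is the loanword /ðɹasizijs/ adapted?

Substitution: /ð/ → /l/, giving /lɹasizijs/.
Under (C)V(C), the unsyllabifiable consonants are /l/, /s/ (at most one coda consonant is licensed; onsets are limited to one consonant).
Each unlicensed consonant is deleted: /l/, /s/.

ɹasizij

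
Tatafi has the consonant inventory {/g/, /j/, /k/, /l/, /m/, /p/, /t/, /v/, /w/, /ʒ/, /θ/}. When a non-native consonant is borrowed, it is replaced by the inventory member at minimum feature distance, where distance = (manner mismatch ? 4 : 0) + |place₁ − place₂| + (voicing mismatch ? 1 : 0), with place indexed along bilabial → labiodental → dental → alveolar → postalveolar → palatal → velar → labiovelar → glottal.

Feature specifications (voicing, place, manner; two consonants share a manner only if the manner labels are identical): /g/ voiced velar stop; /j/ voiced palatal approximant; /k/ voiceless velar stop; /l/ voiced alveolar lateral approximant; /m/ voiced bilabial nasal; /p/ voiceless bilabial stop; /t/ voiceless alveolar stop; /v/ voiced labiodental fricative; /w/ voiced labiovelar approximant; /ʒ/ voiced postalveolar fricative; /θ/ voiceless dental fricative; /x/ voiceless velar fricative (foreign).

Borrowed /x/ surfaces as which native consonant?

/ʒ/ is closest: same manner (fricative), place distance 2 (velar→postalveolar), voicing differs (+1); total 3. Next closest is /k/ at distance 4.

ʒ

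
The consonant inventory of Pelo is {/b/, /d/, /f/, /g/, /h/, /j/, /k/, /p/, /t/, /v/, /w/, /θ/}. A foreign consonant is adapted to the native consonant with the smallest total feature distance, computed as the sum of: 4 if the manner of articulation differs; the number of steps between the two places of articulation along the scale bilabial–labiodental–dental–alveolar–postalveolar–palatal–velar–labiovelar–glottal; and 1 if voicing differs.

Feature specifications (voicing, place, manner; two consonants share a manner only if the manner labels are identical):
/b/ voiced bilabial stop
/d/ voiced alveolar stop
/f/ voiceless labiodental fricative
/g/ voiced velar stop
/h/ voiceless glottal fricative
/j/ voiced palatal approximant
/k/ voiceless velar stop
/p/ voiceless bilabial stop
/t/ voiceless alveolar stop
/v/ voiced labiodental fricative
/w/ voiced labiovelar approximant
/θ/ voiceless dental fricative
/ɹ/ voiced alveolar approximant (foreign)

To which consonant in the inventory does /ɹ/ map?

/j/ is closest: same manner (approximant), place distance 2 (alveolar→palatal), same voicing; total 2. Next closest is /d/ at distance 4.

j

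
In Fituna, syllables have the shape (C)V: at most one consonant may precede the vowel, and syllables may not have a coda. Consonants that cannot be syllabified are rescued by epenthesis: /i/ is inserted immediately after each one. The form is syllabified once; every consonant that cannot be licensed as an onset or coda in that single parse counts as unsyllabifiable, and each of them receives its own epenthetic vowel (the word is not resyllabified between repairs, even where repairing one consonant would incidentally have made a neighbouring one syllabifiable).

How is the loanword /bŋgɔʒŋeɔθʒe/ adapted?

biŋigɔʒiŋeɔθiʒe

The consonants /b/, /ŋ/, /ʒ/, /θ/ cannot be parsed into a legal (C)V syllable (no codas are permitted; onsets are limited to one consonant).
Epenthesis after each stranded consonant: /b/ → /bi/, /ŋ/ → /ŋi/, /ʒ/ → /ʒi/, /θ/ → /θi/.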